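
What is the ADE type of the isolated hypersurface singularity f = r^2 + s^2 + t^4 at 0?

A3

The Hessian of f at 0 has rank 2. Corank 1: A-series; mu = 3 gives A_3.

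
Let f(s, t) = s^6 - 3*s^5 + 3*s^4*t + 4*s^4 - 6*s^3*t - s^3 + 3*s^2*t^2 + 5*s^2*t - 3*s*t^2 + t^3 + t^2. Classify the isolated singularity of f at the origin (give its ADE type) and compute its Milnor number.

Type A_2, Milnor number mu = 2.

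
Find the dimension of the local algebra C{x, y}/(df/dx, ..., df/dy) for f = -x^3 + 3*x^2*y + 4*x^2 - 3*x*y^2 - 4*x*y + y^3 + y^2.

The Hessian of f at 0 is [[8, -4], [-4, 2]] with rank 1, so corank 1. A Groebner basis of the Jacobian ideal J(f) in C{x,y} is {y^2, x - y/2}; counting standard monomials gives mu = 2. Corank 1: A-series; mu = 2 gives A_2.

2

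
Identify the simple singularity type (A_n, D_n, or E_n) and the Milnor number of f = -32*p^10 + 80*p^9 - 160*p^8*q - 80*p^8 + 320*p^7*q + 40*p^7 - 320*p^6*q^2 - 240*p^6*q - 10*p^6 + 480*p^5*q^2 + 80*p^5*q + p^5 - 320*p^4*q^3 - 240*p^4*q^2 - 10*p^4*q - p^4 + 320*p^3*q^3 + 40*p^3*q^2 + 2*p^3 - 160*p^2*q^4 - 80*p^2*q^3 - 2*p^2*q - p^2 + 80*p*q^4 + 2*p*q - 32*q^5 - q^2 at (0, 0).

Type A4, Milnor number mu = 4.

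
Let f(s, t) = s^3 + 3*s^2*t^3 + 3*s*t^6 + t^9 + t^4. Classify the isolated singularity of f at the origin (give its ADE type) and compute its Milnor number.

The Hessian of f at 0 has rank 0. Corank 2; j^3 = s^3 is a perfect cube, so E-series; the 4-jet and mu = 6 give E_6.

Type E_6, Milnor number mu = 6.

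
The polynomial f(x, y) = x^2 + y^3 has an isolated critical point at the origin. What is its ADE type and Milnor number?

Type A_{2}, Milnor number mu = 2.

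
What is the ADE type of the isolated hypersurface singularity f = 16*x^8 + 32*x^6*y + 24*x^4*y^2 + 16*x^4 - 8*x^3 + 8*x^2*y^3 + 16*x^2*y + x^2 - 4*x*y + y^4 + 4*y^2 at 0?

A_{3}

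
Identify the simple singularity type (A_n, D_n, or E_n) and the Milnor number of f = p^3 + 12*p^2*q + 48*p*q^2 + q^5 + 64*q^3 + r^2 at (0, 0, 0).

The Hessian of f at 0 has rank 1. Corank 2; j^3 = (p + 4*q)^3 is a perfect cube, so E-series; the 5-jet and mu = 8 give E_8.

Type E_8, Milnor number mu = 8.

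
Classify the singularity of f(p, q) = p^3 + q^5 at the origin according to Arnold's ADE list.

The Hessian of f at 0 has rank 0. Corank 2; j^3 = p^3 is a perfect cube, so E-series; the 5-jet and mu = 8 give E_8.

E_{8}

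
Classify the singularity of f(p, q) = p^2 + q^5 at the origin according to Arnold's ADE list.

The Hessian of f at 0 is [[2, 0], [0, 0]] with rank 1, so corank 1. A Groebner basis of the Jacobian ideal J(f) in C{p,q} is {q^4, p}; counting standard monomials gives mu = 4. Corank 1: A-series; mu = 4 gives A_4.

A_{4}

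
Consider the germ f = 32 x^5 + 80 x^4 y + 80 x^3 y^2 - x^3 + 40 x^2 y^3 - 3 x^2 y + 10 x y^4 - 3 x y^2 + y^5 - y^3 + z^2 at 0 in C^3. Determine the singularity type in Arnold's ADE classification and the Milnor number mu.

Type E_{8}, Milnor number mu = 8.

The Hessian of f at 0 has rank 1. Corank 2; j^3 = -(x + y)^3 is a perfect cube, so E-series; the 5-jet and mu = 8 give E_8.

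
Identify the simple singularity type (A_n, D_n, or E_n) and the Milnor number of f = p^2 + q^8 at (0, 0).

The Hessian of f at 0 is [[2, 0], [0, 0]] with rank 1, so corank 1. A Groebner basis of the Jacobian ideal J(f) in C{p,q} is {q^7, p}; counting standard monomials gives mu = 7. Corank 1: A-series; mu = 7 gives A_7.

Type A_7, Milnor number mu = 7.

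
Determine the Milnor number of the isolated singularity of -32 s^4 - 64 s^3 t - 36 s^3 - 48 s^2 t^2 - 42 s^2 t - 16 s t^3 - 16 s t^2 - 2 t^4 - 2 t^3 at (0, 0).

The Hessian of f at 0 is [[0, 0], [0, 0]] with rank 0, so corank 2. A Groebner basis of the Jacobian ideal J(f) in C{s,t} is {s*t^2 + 27*s*t/8 + 9*t^2/8, -81*s*t/8 + t^3 - 27*t^2/8, s^2 + 5*s*t/6 + t^2/6}; counting standard monomials gives mu = 5. Corank 2; j^3 = -2*(2*s + t)*(3*s + t)^2 has shape L^2 M (L != M), so D-series; mu = 5 gives D_5.

5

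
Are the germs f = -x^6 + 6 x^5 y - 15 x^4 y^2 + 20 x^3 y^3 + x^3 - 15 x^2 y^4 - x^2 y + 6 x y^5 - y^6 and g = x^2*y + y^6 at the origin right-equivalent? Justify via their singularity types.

Yes.

The Hessian of f at 0 is [[0, 0], [0, 0]] with rank 0, so corank 2. A Groebner basis of the Jacobian ideal J(f) in C{x,y} is {x*y/6 + y^5, x*y^2, x^2 - x*y}; counting standard monomials gives mu = 7. Corank 2; j^3 = x^2*(x - y) has shape L^2 M (L != M), so D-series; mu = 7 gives D_7. The Hessian of g at 0 is [[0, 0], [0, 0]] with rank 0, so corank 2. A Groebner basis of the Jacobian ideal J(g) in C{x,y} is {x^2/6 + y^5, x^3, x*y}; counting standard monomials gives mu = 7. Corank 2; j^3 = x^2*y has shape L^2 M (L != M), so D-series; mu = 7 gives D_7. Both have type D_7, hence right-equivalent.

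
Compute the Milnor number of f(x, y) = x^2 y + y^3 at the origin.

4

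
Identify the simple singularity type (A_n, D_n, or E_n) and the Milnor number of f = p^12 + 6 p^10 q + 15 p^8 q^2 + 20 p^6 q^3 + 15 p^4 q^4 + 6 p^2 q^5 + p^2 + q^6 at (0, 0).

Type A_{5}, Milnor number mu = 5.

The Hessian of f at 0 is [[2, 0], [0, 0]] with rank 1, so corank 1. A Groebner basis of the Jacobian ideal J(f) in C{p,q} is {q^5, p}; counting standard monomials gives mu = 5. Corank 1: A-series; mu = 5 gives A_5.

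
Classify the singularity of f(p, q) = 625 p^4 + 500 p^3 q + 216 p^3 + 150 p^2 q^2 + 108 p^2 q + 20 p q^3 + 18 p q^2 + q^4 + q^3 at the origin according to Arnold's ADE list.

The Hessian of f at 0 has rank 0. Corank 2; j^3 = (6*p + q)^3 is a perfect cube, so E-series; the 4-jet and mu = 6 give E_6.

E_6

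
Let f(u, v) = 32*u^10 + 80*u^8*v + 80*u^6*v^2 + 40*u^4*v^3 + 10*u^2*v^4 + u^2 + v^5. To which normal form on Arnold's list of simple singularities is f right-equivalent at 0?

A_4

The Hessian of f at 0 has rank 1. Corank 1: A-series; mu = 4 gives A_4.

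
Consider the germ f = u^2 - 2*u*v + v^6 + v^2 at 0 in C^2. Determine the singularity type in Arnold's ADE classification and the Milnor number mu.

Type A_{5}, Milnor number mu = 5.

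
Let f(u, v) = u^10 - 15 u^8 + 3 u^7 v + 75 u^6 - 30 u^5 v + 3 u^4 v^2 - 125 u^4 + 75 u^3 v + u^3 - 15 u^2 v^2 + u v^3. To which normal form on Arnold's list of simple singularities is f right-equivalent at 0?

E_{7}

The Hessian of f at 0 has rank 0. Corank 2; j^3 = u^3 is a perfect cube, so E-series; the 4-jet and mu = 7 give E_7.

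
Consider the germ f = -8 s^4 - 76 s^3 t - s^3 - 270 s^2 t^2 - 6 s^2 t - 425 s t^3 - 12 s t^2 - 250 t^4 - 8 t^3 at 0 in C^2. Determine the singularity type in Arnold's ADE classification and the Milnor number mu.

Type E7, Milnor number mu = 7.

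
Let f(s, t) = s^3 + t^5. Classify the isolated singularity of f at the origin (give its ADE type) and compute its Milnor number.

The Hessian of f at 0 has rank 0. Corank 2; j^3 = s^3 is a perfect cube, so E-series; the 5-jet and mu = 8 give E_8.

Type E8, Milnor number mu = 8.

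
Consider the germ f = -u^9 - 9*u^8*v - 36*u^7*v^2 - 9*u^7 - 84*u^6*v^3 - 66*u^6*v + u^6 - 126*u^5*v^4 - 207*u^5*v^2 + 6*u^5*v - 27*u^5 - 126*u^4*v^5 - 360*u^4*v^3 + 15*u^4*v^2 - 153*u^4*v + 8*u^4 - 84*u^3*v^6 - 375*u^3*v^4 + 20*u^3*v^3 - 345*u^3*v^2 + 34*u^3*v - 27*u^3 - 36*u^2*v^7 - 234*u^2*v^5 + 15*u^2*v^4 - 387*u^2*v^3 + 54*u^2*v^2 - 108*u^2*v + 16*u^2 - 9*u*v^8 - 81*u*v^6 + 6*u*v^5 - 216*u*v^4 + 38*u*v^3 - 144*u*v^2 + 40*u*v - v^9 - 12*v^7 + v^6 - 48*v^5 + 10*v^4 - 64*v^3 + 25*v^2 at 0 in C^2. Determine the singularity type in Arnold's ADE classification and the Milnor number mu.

The Hessian of f at 0 has rank 1. Corank 1: A-series; mu = 2 gives A_2.

Type A_2, Milnor number mu = 2.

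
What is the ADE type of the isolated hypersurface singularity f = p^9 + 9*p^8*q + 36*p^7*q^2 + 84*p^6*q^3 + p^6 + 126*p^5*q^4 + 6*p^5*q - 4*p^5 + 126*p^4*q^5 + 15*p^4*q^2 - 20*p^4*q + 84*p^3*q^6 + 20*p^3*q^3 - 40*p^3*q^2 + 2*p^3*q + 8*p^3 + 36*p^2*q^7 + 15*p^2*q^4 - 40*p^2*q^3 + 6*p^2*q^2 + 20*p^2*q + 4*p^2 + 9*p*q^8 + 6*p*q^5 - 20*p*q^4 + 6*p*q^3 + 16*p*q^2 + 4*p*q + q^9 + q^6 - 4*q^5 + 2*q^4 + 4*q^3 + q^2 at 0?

The Hessian of f at 0 has rank 1. Corank 1: A-series; mu = 8 gives A_8.

A_{8}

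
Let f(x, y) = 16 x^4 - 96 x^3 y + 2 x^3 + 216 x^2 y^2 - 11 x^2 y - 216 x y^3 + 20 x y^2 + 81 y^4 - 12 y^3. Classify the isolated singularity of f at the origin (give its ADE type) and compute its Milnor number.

Type D_5, Milnor number mu = 5.

The Hessian of f at 0 has rank 0. Corank 2; j^3 = (x - 2*y)^2*(2*x - 3*y) has shape L^2 M (L != M), so D-series; mu = 5 gives D_5.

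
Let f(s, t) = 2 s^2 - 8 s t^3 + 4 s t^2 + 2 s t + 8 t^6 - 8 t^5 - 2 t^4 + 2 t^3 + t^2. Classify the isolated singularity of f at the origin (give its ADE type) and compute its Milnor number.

Type A1, Milnor number mu = 1.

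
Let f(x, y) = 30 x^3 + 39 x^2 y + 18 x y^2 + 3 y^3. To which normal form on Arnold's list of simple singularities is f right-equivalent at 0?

The Hessian of f at 0 has rank 0. Corank 2; j^3 = 3*(2*x + y)*(5*x^2 + 4*x*y + y^2) splits into three distinct lines over C (the quadratic factor has nonzero discriminant), so D_4.

D_4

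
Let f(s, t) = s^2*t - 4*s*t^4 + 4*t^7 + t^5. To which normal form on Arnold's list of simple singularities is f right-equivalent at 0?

D6

The Hessian of f at 0 is [[0, 0], [0, 0]] with rank 0, so corank 2. A Groebner basis of the Jacobian ideal J(f) in C{s,t} is {-s*t/2 + t^4, s*t^2, s^2 + 5*s*t/2}; counting standard monomials gives mu = 6. Corank 2; j^3 = s^2*t has shape L^2 M (L != M), so D-series; mu = 6 gives D_6.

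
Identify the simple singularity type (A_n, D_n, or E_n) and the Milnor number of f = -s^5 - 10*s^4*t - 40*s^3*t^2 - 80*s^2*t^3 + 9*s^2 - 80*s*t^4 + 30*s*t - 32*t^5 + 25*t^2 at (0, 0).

The Hessian of f at 0 has rank 1. Corank 1: A-series; mu = 4 gives A_4.

Type A_4, Milnor number mu = 4.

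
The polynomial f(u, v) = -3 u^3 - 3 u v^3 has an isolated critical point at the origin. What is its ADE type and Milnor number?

The Hessian of f at 0 has rank 0. Corank 2; j^3 = -3*u^3 is a perfect cube, so E-series; the 4-jet and mu = 7 give E_7.

Type E_{7}, Milnor number mu = 7.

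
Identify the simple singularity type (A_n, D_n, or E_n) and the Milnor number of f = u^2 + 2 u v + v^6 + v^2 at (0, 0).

Type A_5, Milnor number mu = 5.

The Hessian of f at 0 has rank 1. Corank 1: A-series; mu = 5 gives A_5.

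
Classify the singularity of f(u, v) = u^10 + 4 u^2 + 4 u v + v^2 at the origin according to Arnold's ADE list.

A9

The Hessian of f at 0 has rank 1. Corank 1: A-series; mu = 9 gives A_9.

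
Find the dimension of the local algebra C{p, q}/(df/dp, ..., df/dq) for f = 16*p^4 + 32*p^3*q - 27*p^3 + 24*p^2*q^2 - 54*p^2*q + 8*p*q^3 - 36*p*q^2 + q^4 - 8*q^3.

The Hessian of f at 0 is [[0, 0], [0, 0]] with rank 0, so corank 2. A Groebner basis of the Jacobian ideal J(f) in C{p,q} is {q^4, p*q^2 + 11*q^3/18, p^2 + 4*p*q/3 + 4*q^2/9}; counting standard monomials gives mu = 6. Corank 2; j^3 = -(3*p + 2*q)^3 is a perfect cube, so E-series; the 4-jet and mu = 6 give E_6.

6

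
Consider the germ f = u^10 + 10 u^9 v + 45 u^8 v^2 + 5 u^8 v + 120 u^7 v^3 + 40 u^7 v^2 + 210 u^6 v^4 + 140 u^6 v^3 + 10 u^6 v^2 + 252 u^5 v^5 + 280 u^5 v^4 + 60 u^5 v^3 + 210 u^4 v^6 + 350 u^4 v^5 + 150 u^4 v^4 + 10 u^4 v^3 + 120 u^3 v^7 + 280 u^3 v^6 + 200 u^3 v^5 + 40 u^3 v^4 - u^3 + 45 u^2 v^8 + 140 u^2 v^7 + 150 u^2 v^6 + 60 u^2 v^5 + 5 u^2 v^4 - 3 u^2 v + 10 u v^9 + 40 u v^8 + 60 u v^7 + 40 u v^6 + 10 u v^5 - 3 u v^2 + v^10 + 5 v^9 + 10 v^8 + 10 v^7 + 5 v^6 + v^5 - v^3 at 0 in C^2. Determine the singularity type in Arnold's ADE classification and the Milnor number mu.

Type E_{8}, Milnor number mu = 8.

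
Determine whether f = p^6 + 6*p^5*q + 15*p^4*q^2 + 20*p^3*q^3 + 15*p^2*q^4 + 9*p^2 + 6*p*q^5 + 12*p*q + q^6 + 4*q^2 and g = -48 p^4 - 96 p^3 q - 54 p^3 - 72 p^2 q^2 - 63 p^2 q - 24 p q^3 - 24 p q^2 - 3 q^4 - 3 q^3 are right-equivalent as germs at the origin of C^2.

No.

The Hessian of f at 0 is [[18, 12], [12, 8]] with rank 1, so corank 1. A Groebner basis of the Jacobian ideal J(f) in C{p,q} is {q^5, p + 2*q/3}; counting standard monomials gives mu = 5. Corank 1: A-series; mu = 5 gives A_5. The Hessian of g at 0 is [[0, 0], [0, 0]] with rank 0, so corank 2. A Groebner basis of the Jacobian ideal J(g) in C{p,q} is {p*q^2 + 27*p*q/8 + 9*q^2/8, -81*p*q/8 + q^3 - 27*q^2/8, p^2 + 5*p*q/6 + q^2/6}; counting standard monomials gives mu = 5. Corank 2; j^3 = -3*(2*p + q)*(3*p + q)^2 has shape L^2 M (L != M), so D-series; mu = 5 gives D_5. f is A_5 but g is D_5, hence not right-equivalent.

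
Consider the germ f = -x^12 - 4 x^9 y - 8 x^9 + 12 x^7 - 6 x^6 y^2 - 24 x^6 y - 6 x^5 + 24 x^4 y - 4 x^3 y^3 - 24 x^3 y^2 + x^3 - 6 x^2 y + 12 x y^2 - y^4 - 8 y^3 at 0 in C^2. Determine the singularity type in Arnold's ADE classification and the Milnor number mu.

The Hessian of f at 0 is [[0, 0], [0, 0]] with rank 0, so corank 2. A Groebner basis of the Jacobian ideal J(f) in C{x,y} is {y^3, x^2 - 4*x*y + 4*y^2}; counting standard monomials gives mu = 6. Corank 2; j^3 = (x - 2*y)^3 is a perfect cube, so E-series; the 4-jet and mu = 6 give E_6.

Type E_{6}, Milnor number mu = 6.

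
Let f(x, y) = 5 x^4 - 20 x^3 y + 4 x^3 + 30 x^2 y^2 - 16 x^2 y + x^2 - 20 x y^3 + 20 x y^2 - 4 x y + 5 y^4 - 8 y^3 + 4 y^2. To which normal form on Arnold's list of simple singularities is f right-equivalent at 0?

A_3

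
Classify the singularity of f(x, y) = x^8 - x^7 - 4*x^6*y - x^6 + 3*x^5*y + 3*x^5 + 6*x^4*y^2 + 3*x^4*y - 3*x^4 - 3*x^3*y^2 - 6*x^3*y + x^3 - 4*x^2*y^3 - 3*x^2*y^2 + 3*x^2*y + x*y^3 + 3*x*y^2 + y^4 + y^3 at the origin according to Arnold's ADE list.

E_7

The Hessian of f at 0 has rank 0. Corank 2; j^3 = (x + y)^3 is a perfect cube, so E-series; the 4-jet and mu = 7 give E_7.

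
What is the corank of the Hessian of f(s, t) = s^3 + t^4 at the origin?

2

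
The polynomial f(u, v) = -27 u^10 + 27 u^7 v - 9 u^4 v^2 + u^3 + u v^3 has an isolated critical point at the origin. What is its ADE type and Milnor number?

Type E_7, Milnor number mu = 7.

The Hessian of f at 0 is [[0, 0], [0, 0]] with rank 0, so corank 2. A Groebner basis of the Jacobian ideal J(f) in C{u,v} is {u^3, u*v^2, 3*u^2 + v^3}; counting standard monomials gives mu = 7. Corank 2; j^3 = u^3 is a perfect cube, so E-series; the 4-jet and mu = 7 give E_7.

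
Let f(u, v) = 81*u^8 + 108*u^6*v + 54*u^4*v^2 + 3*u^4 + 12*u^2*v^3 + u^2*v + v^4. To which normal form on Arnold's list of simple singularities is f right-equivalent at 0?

D_{5}

The Hessian of f at 0 is [[0, 0], [0, 0]] with rank 0, so corank 2. A Groebner basis of the Jacobian ideal J(f) in C{u,v} is {u^3, u^2/4 + v^3, u*v}; counting standard monomials gives mu = 5. Corank 2; j^3 = u^2*v has shape L^2 M (L != M), so D-series; mu = 5 gives D_5.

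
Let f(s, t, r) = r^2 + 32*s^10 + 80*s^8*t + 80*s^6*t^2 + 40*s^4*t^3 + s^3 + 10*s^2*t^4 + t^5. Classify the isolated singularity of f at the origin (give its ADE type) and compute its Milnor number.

Type E_{8}, Milnor number mu = 8.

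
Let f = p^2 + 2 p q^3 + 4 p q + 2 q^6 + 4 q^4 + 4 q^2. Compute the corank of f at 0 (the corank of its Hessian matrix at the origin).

1

Hessian at 0 has rank 1.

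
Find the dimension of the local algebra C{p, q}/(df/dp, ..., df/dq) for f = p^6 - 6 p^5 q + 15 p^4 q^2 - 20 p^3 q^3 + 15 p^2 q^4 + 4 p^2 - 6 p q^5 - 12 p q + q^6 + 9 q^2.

5

The Hessian of f at 0 has rank 1. Corank 1: A-series; mu = 5 gives A_5.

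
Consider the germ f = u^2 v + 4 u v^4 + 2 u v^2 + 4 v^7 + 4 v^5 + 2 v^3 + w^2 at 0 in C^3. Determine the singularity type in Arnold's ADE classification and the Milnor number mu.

Type D_{4}, Milnor number mu = 4.

The Hessian of f at 0 has rank 1. Corank 2; j^3 = v*(u^2 + 2*u*v + 2*v^2) splits into three distinct lines over C (the quadratic factor has nonzero discriminant), so D_4.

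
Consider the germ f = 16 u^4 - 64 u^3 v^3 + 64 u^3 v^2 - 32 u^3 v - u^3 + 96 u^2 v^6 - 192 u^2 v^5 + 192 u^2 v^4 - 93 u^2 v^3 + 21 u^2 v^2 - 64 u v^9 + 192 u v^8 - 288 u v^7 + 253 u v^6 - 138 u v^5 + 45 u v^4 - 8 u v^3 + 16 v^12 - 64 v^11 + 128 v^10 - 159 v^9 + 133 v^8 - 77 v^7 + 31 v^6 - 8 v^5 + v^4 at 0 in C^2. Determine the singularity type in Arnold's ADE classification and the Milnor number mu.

The Hessian of f at 0 has rank 0. Corank 2; j^3 = -u^3 is a perfect cube, so E-series; the 4-jet and mu = 6 give E_6.

Type E_6, Milnor number mu = 6.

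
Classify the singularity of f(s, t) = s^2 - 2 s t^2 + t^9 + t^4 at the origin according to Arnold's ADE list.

A_{8}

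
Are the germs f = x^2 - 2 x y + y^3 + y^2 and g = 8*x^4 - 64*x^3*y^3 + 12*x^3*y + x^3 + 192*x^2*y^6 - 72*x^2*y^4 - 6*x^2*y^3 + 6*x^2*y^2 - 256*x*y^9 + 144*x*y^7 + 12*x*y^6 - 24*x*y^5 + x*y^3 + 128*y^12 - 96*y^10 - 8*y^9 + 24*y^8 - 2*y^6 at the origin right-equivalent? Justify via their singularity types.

No.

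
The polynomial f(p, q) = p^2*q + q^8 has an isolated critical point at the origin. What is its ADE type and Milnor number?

Type D_{9}, Milnor number mu = 9.

The Hessian of f at 0 is [[0, 0], [0, 0]] with rank 0, so corank 2. A Groebner basis of the Jacobian ideal J(f) in C{p,q} is {p^2/8 + q^7, p^3, p*q}; counting standard monomials gives mu = 9. Corank 2; j^3 = p^2*q has shape L^2 M (L != M), so D-series; mu = 9 gives D_9.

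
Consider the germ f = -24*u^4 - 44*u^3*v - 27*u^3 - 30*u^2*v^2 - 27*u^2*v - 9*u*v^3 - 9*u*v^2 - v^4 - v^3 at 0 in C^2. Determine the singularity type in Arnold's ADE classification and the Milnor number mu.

The Hessian of f at 0 is [[0, 0], [0, 0]] with rank 0, so corank 2. A Groebner basis of the Jacobian ideal J(f) in C{u,v} is {19683*u^2/4 + 6561*u*v/2 + v^4 + 27*v^3/4 + 2187*v^2/4, u^3 + 135*u^2/4 + 45*u*v/2 + v^3/12 + 15*v^2/4, u^2*v - 243*u^2/4 - 81*u*v/2 - 7*v^3/36 - 27*v^2/4, 81*u^2 + u*v^2 + 54*u*v + 4*v^3/9 + 9*v^2}; counting standard monomials gives mu = 7. Corank 2; j^3 = -(3*u + v)^3 is a perfect cube, so E-series; the 4-jet and mu = 7 give E_7.

Type E_{7}, Milnor number mu = 7.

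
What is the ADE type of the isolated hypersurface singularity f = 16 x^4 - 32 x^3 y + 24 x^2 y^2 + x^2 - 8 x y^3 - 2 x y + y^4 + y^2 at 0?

The Hessian of f at 0 has rank 1. Corank 1: A-series; mu = 3 gives A_3.

A3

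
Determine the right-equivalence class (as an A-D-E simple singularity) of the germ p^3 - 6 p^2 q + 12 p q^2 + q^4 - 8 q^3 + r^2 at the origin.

E6

The Hessian of f at 0 is [[0, 0, 0], [0, 0, 0], [0, 0, 2]] with rank 1, so corank 2. A Groebner basis of the Jacobian ideal J(f) in C{p,q,r} is {q^3, p^2 - 4*p*q + 4*q^2, r}; counting standard monomials gives mu = 6. Corank 2; j^3 = (p - 2*q)^3 is a perfect cube, so E-series; the 4-jet and mu = 6 give E_6.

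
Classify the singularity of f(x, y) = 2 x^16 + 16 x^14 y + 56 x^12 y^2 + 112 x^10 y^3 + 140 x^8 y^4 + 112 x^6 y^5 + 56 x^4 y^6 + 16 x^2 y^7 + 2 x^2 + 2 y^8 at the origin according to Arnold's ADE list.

The Hessian of f at 0 is [[4, 0], [0, 0]] with rank 1, so corank 1. A Groebner basis of the Jacobian ideal J(f) in C{x,y} is {y^7, x}; counting standard monomials gives mu = 7. Corank 1: A-series; mu = 7 gives A_7.

A7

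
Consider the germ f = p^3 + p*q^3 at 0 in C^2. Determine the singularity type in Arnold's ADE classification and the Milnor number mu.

Type E_{7}, Milnor number mu = 7.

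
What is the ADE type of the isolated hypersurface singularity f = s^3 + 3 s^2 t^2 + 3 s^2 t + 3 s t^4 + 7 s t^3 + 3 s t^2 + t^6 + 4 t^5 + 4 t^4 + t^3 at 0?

E_{7}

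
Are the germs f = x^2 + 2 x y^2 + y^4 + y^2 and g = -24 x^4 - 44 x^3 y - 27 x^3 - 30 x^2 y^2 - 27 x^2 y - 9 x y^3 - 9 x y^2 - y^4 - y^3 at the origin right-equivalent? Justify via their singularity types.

No.

The Hessian of f at 0 is [[2, 0], [0, 2]] with rank 2, so corank 0. A Groebner basis of the Jacobian ideal J(f) in C{x,y} is {x, y}; counting standard monomials gives mu = 1. Corank 0: nondegenerate Morse point, so A_1. The Hessian of g at 0 is [[0, 0], [0, 0]] with rank 0, so corank 2. A Groebner basis of the Jacobian ideal J(g) in C{x,y} is {19683*x^2/4 + 6561*x*y/2 + y^4 + 27*y^3/4 + 2187*y^2/4, x^3 + 135*x^2/4 + 45*x*y/2 + y^3/12 + 15*y^2/4, x^2*y - 243*x^2/4 - 81*x*y/2 - 7*y^3/36 - 27*y^2/4, 81*x^2 + x*y^2 + 54*x*y + 4*y^3/9 + 9*y^2}; counting standard monomials gives mu = 7. Corank 2; j^3 = -(3*x + y)^3 is a perfect cube, so E-series; the 4-jet and mu = 7 give E_7. f is A_1 but g is E_7, hence not right-equivalent.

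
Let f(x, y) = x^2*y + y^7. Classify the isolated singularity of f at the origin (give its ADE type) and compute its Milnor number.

The Hessian of f at 0 has rank 0. Corank 2; j^3 = x^2*y has shape L^2 M (L != M), so D-series; mu = 8 gives D_8.

Type D8, Milnor number mu = 8.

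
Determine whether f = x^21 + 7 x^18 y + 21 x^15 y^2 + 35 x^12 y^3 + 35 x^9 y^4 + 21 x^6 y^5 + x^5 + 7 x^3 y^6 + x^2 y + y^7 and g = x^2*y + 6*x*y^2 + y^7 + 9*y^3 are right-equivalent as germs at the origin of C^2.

Yes.

The Hessian of f at 0 has rank 0. Corank 2; j^3 = x^2*y has shape L^2 M (L != M), so D-series; mu = 8 gives D_8. The Hessian of g at 0 has rank 0. Corank 2; j^3 = y*(x + 3*y)^2 has shape L^2 M (L != M), so D-series; mu = 8 gives D_8. Both have type D_8, hence right-equivalent.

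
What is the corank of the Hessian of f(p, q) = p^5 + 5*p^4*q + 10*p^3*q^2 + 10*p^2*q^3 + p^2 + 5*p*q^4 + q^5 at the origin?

1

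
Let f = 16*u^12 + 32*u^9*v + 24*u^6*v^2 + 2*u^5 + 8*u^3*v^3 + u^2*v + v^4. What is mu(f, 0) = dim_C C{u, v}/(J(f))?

5

The Hessian of f at 0 is [[0, 0], [0, 0]] with rank 0, so corank 2. A Groebner basis of the Jacobian ideal J(f) in C{u,v} is {u^3, u^2/4 + v^3, u*v}; counting standard monomials gives mu = 5. Corank 2; j^3 = u^2*v has shape L^2 M (L != M), so D-series; mu = 5 gives D_5.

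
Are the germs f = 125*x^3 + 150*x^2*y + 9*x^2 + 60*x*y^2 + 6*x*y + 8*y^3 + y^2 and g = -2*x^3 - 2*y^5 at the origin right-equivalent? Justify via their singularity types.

No.

The Hessian of f at 0 has rank 1. Corank 1: A-series; mu = 2 gives A_2. The Hessian of g at 0 has rank 0. Corank 2; j^3 = -2*x^3 is a perfect cube, so E-series; the 5-jet and mu = 8 give E_8. f is A_2 but g is E_8, hence not right-equivalent.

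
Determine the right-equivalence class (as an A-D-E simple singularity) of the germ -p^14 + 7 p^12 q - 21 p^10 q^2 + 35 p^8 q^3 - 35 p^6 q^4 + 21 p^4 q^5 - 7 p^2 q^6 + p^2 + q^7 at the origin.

A_{6}

The Hessian of f at 0 is [[2, 0], [0, 0]] with rank 1, so corank 1. A Groebner basis of the Jacobian ideal J(f) in C{p,q} is {q^6, p}; counting standard monomials gives mu = 6. Corank 1: A-series; mu = 6 gives A_6.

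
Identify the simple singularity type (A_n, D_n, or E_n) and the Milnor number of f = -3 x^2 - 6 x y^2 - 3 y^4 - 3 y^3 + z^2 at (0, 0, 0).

Type A2, Milnor number mu = 2.

The Hessian of f at 0 is [[-6, 0, 0], [0, 0, 0], [0, 0, 2]] with rank 2, so corank 1. A Groebner basis of the Jacobian ideal J(f) in C{x,y,z} is {y^2, x, z}; counting standard monomials gives mu = 2. Corank 1: A-series; mu = 2 gives A_2.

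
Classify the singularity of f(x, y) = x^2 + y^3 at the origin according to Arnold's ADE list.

A_{2}

The Hessian of f at 0 is [[2, 0], [0, 0]] with rank 1, so corank 1. A Groebner basis of the Jacobian ideal J(f) in C{x,y} is {y^2, x}; counting standard monomials gives mu = 2. Corank 1: A-series; mu = 2 gives A_2.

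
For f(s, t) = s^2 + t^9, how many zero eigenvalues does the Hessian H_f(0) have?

The Hessian at 0 is [[2, 0], [0, 0]] of rank 1; hence corank 1.

1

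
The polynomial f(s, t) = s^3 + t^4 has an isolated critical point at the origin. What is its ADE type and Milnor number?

Type E6, Milnor number mu = 6.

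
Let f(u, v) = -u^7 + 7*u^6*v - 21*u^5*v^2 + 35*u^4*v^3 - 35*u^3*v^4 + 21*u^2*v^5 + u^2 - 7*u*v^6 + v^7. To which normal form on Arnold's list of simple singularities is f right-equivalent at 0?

A_6

The Hessian of f at 0 has rank 1. Corank 1: A-series; mu = 6 gives A_6.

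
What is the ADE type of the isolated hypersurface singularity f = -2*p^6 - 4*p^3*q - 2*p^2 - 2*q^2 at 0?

A1

The Hessian of f at 0 has rank 2. Corank 0: nondegenerate Morse point, so A_1.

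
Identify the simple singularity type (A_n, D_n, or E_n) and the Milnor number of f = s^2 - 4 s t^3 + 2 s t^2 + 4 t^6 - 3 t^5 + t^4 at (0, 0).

Type A_{4}, Milnor number mu = 4.

The Hessian of f at 0 has rank 1. Corank 1: A-series; mu = 4 gives A_4.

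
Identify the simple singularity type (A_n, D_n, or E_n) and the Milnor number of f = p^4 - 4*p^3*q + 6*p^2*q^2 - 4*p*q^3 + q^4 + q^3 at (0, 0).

The Hessian of f at 0 has rank 0. Corank 2; j^3 = q^3 is a perfect cube, so E-series; the 4-jet and mu = 6 give E_6.

Type E_6, Milnor number mu = 6.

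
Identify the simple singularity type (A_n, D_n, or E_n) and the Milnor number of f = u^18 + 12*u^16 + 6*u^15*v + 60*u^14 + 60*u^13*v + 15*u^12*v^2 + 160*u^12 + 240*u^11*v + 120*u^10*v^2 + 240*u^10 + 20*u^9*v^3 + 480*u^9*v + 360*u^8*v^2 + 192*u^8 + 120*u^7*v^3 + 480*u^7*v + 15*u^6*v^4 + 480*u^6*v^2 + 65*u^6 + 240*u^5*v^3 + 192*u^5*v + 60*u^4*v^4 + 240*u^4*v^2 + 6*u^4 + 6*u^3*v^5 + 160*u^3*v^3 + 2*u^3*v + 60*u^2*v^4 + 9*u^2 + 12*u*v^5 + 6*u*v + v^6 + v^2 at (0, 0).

Type A_5, Milnor number mu = 5.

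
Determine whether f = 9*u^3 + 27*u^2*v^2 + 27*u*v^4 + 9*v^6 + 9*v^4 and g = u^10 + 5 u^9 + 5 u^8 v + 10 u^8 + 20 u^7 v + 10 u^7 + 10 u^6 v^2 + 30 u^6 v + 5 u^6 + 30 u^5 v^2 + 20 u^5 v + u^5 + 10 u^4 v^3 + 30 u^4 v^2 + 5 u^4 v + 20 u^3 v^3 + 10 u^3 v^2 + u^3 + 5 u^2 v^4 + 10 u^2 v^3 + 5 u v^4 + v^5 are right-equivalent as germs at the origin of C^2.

The Hessian of f at 0 has rank 0. Corank 2; j^3 = 9*u^3 is a perfect cube, so E-series; the 4-jet and mu = 6 give E_6. The Hessian of g at 0 has rank 0. Corank 2; j^3 = u^3 is a perfect cube, so E-series; the 5-jet and mu = 8 give E_8. f is E_6 but g is E_8, hence not right-equivalent.

No.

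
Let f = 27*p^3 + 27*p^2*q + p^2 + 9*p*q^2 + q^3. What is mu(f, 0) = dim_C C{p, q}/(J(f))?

The Hessian of f at 0 has rank 1. Corank 1: A-series; mu = 2 gives A_2.

2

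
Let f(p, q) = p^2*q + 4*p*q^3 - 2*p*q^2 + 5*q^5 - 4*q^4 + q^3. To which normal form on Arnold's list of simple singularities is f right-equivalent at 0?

D6

The Hessian of f at 0 has rank 0. Corank 2; j^3 = q*(p - q)^2 has shape L^2 M (L != M), so D-series; mu = 6 gives D_6.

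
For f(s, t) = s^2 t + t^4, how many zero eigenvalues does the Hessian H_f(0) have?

2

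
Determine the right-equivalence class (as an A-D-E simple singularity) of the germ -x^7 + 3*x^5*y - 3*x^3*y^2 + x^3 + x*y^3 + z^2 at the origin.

E_{7}

The Hessian of f at 0 is [[0, 0, 0], [0, 0, 0], [0, 0, 2]] with rank 1, so corank 2. A Groebner basis of the Jacobian ideal J(f) in C{x,y,z} is {x^3, x*y^2, 3*x^2 + y^3, z}; counting standard monomials gives mu = 7. Corank 2; j^3 = x^3 is a perfect cube, so E-series; the 4-jet and mu = 7 give E_7.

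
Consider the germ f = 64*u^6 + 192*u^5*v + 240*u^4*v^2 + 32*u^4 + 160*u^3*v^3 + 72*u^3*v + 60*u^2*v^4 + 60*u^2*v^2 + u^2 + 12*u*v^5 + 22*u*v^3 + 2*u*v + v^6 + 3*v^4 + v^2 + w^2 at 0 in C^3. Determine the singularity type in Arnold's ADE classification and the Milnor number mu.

Type A_{3}, Milnor number mu = 3.

The Hessian of f at 0 has rank 2. Corank 1: A-series; mu = 3 gives A_3.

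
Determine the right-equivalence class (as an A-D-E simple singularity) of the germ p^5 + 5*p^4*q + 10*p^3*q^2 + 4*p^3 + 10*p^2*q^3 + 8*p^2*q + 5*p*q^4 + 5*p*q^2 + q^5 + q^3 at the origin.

D_{6}

The Hessian of f at 0 is [[0, 0], [0, 0]] with rank 0, so corank 2. A Groebner basis of the Jacobian ideal J(f) in C{p,q} is {-32*p*q/5 + q^4 - 16*q^2/5, p*q^2 + q^3/2, p^2 + 3*p*q/2 + q^2/2}; counting standard monomials gives mu = 6. Corank 2; j^3 = (p + q)*(2*p + q)^2 has shape L^2 M (L != M), so D-series; mu = 6 gives D_6.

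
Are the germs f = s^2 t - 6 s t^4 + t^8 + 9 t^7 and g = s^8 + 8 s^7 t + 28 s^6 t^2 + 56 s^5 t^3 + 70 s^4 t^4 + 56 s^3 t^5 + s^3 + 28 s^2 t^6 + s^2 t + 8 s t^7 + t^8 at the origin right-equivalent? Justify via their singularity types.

The Hessian of f at 0 has rank 0. Corank 2; j^3 = s^2*t has shape L^2 M (L != M), so D-series; mu = 9 gives D_9. The Hessian of g at 0 has rank 0. Corank 2; j^3 = s^2*(s + t) has shape L^2 M (L != M), so D-series; mu = 9 gives D_9. Both have type D_9, hence right-equivalent.

Yes.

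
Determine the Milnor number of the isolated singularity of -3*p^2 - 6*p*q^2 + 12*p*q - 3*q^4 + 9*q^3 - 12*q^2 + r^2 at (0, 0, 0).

The Hessian of f at 0 is [[-6, 12, 0], [12, -24, 0], [0, 0, 2]] with rank 2, so corank 1. A Groebner basis of the Jacobian ideal J(f) in C{p,q,r} is {q^2, p - 2*q, r}; counting standard monomials gives mu = 2. Corank 1: A-series; mu = 2 gives A_2.

2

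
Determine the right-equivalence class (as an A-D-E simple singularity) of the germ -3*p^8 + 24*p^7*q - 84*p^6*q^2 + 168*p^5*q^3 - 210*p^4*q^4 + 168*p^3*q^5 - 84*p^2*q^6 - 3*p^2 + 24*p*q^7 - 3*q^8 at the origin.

The Hessian of f at 0 has rank 1. Corank 1: A-series; mu = 7 gives A_7.

A7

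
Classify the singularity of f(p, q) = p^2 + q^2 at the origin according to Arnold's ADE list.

The Hessian of f at 0 is [[2, 0], [0, 2]] with rank 2, so corank 0. A Groebner basis of the Jacobian ideal J(f) in C{p,q} is {p, q}; counting standard monomials gives mu = 1. Corank 0: nondegenerate Morse point, so A_1.

A_1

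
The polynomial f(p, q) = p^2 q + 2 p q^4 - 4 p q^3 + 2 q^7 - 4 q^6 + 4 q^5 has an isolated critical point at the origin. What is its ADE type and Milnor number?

The Hessian of f at 0 has rank 0. Corank 2; j^3 = p^2*q has shape L^2 M (L != M), so D-series; mu = 8 gives D_8.

Type D_8, Milnor number mu = 8.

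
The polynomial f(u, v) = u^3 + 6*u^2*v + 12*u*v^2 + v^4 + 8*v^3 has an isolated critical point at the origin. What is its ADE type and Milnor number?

The Hessian of f at 0 is [[0, 0], [0, 0]] with rank 0, so corank 2. A Groebner basis of the Jacobian ideal J(f) in C{u,v} is {v^3, u^2 + 4*u*v + 4*v^2}; counting standard monomials gives mu = 6. Corank 2; j^3 = (u + 2*v)^3 is a perfect cube, so E-series; the 4-jet and mu = 6 give E_6.

Type E6, Milnor number mu = 6.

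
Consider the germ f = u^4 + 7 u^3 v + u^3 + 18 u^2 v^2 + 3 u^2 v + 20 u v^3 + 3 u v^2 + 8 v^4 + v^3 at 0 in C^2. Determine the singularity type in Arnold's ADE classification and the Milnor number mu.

Type E_7, Milnor number mu = 7.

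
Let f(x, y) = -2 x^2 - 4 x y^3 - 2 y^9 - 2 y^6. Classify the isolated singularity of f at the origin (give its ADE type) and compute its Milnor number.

Type A_8, Milnor number mu = 8.

The Hessian of f at 0 is [[-4, 0], [0, 0]] with rank 1, so corank 1. A Groebner basis of the Jacobian ideal J(f) in C{x,y} is {x^2*y^2, x^3, x + y^3}; counting standard monomials gives mu = 8. Corank 1: A-series; mu = 8 gives A_8.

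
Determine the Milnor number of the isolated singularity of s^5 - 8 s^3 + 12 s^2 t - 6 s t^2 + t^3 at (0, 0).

8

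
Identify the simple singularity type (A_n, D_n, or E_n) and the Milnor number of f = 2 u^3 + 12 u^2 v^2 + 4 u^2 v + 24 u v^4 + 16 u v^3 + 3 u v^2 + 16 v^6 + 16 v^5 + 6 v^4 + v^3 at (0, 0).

Type D4, Milnor number mu = 4.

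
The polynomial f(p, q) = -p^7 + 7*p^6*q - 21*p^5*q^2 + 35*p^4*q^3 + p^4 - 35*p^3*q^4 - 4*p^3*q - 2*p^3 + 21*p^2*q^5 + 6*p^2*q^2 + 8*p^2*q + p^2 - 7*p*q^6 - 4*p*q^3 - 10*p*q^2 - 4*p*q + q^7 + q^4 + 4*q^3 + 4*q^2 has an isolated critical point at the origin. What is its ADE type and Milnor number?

Type A_6, Milnor number mu = 6.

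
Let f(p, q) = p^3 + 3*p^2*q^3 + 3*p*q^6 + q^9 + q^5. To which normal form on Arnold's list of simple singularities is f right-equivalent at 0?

E_8

The Hessian of f at 0 has rank 0. Corank 2; j^3 = p^3 is a perfect cube, so E-series; the 5-jet and mu = 8 give E_8.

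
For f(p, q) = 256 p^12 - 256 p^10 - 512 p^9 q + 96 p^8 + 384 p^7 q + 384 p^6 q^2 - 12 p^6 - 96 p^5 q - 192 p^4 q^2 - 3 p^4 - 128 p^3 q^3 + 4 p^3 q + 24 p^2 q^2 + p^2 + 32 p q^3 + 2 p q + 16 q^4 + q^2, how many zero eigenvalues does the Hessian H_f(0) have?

1

Hessian at 0 has rank 1.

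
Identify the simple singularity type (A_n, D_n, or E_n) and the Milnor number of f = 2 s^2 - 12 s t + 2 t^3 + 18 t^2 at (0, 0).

Type A_{2}, Milnor number mu = 2.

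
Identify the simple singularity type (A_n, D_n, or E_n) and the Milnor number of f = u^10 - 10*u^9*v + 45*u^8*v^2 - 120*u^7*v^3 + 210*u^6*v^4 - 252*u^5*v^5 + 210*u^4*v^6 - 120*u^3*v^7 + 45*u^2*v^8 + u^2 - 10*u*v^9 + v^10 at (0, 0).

Type A_9, Milnor number mu = 9.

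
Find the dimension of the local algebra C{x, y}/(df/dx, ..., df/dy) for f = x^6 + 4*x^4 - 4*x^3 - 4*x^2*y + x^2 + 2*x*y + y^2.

5

The Hessian of f at 0 has rank 1. Corank 1: A-series; mu = 5 gives A_5.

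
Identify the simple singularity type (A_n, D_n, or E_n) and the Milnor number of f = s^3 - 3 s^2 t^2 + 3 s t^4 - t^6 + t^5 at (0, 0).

Type E_8, Milnor number mu = 8.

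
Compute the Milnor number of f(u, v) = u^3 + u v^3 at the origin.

The Hessian of f at 0 is [[0, 0], [0, 0]] with rank 0, so corank 2. A Groebner basis of the Jacobian ideal J(f) in C{u,v} is {u^3, u*v^2, 3*u^2 + v^3}; counting standard monomials gives mu = 7. Corank 2; j^3 = u^3 is a perfect cube, so E-series; the 4-jet and mu = 7 give E_7.

7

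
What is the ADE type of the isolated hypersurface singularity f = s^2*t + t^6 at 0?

D_{7}

The Hessian of f at 0 is [[0, 0], [0, 0]] with rank 0, so corank 2. A Groebner basis of the Jacobian ideal J(f) in C{s,t} is {s^2/6 + t^5, s^3, s*t}; counting standard monomials gives mu = 7. Corank 2; j^3 = s^2*t has shape L^2 M (L != M), so D-series; mu = 7 gives D_7.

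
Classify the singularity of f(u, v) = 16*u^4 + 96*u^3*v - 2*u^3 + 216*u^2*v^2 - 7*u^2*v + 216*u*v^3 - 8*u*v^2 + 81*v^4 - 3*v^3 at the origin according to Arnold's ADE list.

D_5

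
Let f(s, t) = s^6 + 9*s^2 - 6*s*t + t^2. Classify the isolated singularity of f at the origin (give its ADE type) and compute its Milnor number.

Type A_{5}, Milnor number mu = 5.

The Hessian of f at 0 has rank 1. Corank 1: A-series; mu = 5 gives A_5.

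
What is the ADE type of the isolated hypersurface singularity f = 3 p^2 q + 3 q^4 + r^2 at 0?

D_5

The Hessian of f at 0 has rank 1. Corank 2; j^3 = 3*p^2*q has shape L^2 M (L != M), so D-series; mu = 5 gives D_5.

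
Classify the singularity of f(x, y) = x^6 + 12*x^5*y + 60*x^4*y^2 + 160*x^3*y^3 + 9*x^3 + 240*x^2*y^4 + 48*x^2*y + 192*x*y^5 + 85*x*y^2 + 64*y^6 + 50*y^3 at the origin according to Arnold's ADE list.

The Hessian of f at 0 is [[0, 0], [0, 0]] with rank 0, so corank 2. A Groebner basis of the Jacobian ideal J(f) in C{x,y} is {-243*x*y/2 + y^5 - 405*y^2/2, x*y^2 + 5*y^3/3, x^2 + 11*x*y/3 + 10*y^2/3}; counting standard monomials gives mu = 7. Corank 2; j^3 = (x + 2*y)*(3*x + 5*y)^2 has shape L^2 M (L != M), so D-series; mu = 7 gives D_7.

D_7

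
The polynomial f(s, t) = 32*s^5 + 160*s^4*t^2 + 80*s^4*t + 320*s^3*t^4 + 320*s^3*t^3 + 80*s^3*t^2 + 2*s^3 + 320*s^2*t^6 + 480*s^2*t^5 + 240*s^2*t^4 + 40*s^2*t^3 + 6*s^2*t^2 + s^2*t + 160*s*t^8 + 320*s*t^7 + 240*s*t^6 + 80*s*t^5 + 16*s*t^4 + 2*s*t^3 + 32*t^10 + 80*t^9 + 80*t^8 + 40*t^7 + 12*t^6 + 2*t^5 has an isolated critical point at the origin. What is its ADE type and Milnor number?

The Hessian of f at 0 is [[0, 0], [0, 0]] with rank 0, so corank 2. A Groebner basis of the Jacobian ideal J(f) in C{s,t} is {s^3, s^2*t, -s^2/4 + s*t^2, 5*s^2/2 + s*t + t^3}; counting standard monomials gives mu = 6. Corank 2; j^3 = s^2*(2*s + t) has shape L^2 M (L != M), so D-series; mu = 6 gives D_6.

Type D_6, Milnor number mu = 6.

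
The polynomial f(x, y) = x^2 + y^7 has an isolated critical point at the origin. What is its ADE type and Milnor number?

The Hessian of f at 0 is [[2, 0], [0, 0]] with rank 1, so corank 1. A Groebner basis of the Jacobian ideal J(f) in C{x,y} is {y^6, x}; counting standard monomials gives mu = 6. Corank 1: A-series; mu = 6 gives A_6.

Type A_{6}, Milnor number mu = 6.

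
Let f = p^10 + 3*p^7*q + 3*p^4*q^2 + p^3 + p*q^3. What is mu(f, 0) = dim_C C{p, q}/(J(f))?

7

The Hessian of f at 0 is [[0, 0], [0, 0]] with rank 0, so corank 2. A Groebner basis of the Jacobian ideal J(f) in C{p,q} is {p^3, p*q^2, 3*p^2 + q^3}; counting standard monomials gives mu = 7. Corank 2; j^3 = p^3 is a perfect cube, so E-series; the 4-jet and mu = 7 give E_7.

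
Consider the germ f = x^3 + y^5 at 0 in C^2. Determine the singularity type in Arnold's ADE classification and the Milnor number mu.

The Hessian of f at 0 has rank 0. Corank 2; j^3 = x^3 is a perfect cube, so E-series; the 5-jet and mu = 8 give E_8.

Type E_8, Milnor number mu = 8.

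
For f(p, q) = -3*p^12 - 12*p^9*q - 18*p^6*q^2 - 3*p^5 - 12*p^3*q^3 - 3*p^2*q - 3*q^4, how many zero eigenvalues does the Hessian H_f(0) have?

Hessian at 0 has rank 0.

2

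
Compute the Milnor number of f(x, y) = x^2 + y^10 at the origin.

The Hessian of f at 0 is [[2, 0], [0, 0]] with rank 1, so corank 1. A Groebner basis of the Jacobian ideal J(f) in C{x,y} is {y^9, x}; counting standard monomials gives mu = 9. Corank 1: A-series; mu = 9 gives A_9.

9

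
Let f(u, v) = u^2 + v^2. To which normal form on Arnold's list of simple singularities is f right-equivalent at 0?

A1

The Hessian of f at 0 has rank 2. Corank 0: nondegenerate Morse point, so A_1.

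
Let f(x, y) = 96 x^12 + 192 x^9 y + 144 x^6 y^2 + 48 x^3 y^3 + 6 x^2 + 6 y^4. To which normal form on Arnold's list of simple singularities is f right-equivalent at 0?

A3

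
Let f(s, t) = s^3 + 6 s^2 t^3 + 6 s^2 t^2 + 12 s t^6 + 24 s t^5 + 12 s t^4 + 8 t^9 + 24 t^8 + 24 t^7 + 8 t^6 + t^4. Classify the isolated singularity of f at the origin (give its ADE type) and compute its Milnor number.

Type E_6, Milnor number mu = 6.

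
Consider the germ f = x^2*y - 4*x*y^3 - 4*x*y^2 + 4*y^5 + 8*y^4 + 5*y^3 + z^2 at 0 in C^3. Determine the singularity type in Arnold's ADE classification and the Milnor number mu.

Type D_4, Milnor number mu = 4.

The Hessian of f at 0 is [[0, 0, 0], [0, 0, 0], [0, 0, 2]] with rank 1, so corank 2. A Groebner basis of the Jacobian ideal J(f) in C{x,y,z} is {y^3, x^2 - y^2, x*y - 2*y^2, z}; counting standard monomials gives mu = 4. Corank 2; j^3 = y*(x^2 - 4*x*y + 5*y^2) splits into three distinct lines over C (the quadratic factor has nonzero discriminant), so D_4.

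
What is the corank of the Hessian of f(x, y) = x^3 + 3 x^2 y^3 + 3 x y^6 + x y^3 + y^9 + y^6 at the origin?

2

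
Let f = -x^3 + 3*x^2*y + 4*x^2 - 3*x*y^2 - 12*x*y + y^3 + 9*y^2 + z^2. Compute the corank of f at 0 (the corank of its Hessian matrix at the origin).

1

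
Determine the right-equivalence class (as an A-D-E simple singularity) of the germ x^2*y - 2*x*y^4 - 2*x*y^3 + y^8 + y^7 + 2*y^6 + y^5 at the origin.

D_9

The Hessian of f at 0 has rank 0. Corank 2; j^3 = x^2*y has shape L^2 M (L != M), so D-series; mu = 9 gives D_9.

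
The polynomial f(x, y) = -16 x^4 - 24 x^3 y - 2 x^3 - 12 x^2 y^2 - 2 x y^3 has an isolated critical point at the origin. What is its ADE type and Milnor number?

Type E7, Milnor number mu = 7.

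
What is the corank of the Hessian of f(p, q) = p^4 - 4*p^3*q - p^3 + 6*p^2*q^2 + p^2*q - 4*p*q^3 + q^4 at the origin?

2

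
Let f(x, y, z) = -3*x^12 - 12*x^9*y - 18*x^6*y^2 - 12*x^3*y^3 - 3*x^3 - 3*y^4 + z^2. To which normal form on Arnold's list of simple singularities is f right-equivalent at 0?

E_6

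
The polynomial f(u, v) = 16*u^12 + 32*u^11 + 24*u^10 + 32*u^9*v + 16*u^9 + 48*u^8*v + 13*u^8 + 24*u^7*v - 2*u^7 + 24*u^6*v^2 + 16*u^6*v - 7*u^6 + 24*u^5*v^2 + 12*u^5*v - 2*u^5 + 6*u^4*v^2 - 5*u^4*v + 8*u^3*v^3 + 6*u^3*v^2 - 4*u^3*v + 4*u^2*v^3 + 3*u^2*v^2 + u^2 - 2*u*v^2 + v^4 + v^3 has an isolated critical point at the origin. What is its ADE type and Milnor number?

The Hessian of f at 0 is [[2, 0], [0, 0]] with rank 1, so corank 1. A Groebner basis of the Jacobian ideal J(f) in C{u,v} is {v^2, u}; counting standard monomials gives mu = 2. Corank 1: A-series; mu = 2 gives A_2.

Type A_{2}, Milnor number mu = 2.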